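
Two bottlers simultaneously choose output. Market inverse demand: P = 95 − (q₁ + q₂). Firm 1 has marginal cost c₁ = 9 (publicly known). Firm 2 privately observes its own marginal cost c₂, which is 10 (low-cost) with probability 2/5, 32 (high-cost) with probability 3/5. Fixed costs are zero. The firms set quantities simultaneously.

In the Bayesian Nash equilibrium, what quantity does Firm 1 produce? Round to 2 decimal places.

33.40

Firm 2 with cost c maximizes (95 − (q₁+q₂) − c)·q₂, giving q₂(c) = (95 − c − q₁)/2.
E[c₂] = 2/5·10 + 3/5·32 = 23.2
Firm 1's FOC against E[q₂] yields q₁ = (95 − 2·9 + E[c₂])/3 = (95 − 18 + 23.2)/3 = 33.4.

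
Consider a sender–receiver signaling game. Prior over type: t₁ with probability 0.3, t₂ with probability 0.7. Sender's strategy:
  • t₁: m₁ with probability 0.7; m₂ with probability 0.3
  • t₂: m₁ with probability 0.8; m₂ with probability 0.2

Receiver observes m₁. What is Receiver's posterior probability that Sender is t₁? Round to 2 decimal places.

0.27

Apply Bayes' rule using the sender's strategy as the likelihood.
P(m₁) = 0.3·0.7 + 0.7·0.8 = 0.77
P(t₁ | m₁) = (0.3·0.7) / 0.77 = 0.21 / 0.77 = 0.272727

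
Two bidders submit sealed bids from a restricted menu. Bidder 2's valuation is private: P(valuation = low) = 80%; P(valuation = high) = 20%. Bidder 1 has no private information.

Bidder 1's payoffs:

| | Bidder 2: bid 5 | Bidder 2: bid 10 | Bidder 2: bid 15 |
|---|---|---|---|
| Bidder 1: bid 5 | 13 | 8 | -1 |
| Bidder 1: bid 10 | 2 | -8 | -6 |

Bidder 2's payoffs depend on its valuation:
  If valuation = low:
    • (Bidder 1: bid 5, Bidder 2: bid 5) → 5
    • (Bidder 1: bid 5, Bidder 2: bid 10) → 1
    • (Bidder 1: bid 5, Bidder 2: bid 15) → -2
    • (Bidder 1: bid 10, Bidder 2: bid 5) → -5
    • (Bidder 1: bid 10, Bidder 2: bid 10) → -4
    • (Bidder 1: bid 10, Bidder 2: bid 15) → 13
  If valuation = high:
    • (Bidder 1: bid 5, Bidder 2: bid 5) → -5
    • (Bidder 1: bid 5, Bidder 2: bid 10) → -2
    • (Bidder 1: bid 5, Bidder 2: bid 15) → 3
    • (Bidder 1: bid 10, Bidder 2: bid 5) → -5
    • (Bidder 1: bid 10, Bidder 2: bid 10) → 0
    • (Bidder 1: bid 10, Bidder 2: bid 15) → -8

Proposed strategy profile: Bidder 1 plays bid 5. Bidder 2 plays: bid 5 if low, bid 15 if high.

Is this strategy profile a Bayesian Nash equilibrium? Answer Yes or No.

Yes

Bidder 1 plays bid 5: E[bid 5] = 0.8·(13) + 0.2·(-1) = 10.2; E[bid 10] = 0.4. Best-responding. ✓
Bidder 2 (valuation low), facing bid 5: bid 5 gives 5, bid 10 gives 1, bid 15 gives -2. Proposed bid 5 is best. ✓
Bidder 2 (valuation high), facing bid 5: bid 5 gives -5, bid 10 gives -2, bid 15 gives 3. Proposed bid 15 is best. ✓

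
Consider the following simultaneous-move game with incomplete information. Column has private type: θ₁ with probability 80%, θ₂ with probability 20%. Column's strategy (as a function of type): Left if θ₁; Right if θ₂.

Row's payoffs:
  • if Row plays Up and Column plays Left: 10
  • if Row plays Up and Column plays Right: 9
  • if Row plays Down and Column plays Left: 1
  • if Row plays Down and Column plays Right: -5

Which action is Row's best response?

Compute Row's expected payoff for each action, taking the expectation over Column's type.
E[Up] = 0.8·(10) + 0.2·(9) = 9.8
E[Down] = 0.8·(1) + 0.2·(-5) = -0.2
Best response: Up (9.8 is the largest).

Up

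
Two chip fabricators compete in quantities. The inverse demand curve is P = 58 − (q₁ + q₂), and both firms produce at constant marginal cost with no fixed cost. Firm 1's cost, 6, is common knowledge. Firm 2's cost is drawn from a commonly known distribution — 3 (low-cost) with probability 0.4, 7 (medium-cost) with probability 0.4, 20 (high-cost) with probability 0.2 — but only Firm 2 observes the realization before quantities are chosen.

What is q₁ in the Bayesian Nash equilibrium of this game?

18

Each type of Firm 2 best-responds to q₁; Firm 1 best-responds to the expected q₂ over Firm 2's types.
Firm 2 with cost c maximizes (58 − (q₁+q₂) − c)·q₂, giving q₂(c) = (58 − c − q₁)/2.
E[c₂] = 0.4·3 + 0.4·7 + 0.2·20 = 8
Firm 1's FOC against E[q₂] yields q₁ = (58 − 2·6 + E[c₂])/3 = (58 − 12 + 8)/3 = 18.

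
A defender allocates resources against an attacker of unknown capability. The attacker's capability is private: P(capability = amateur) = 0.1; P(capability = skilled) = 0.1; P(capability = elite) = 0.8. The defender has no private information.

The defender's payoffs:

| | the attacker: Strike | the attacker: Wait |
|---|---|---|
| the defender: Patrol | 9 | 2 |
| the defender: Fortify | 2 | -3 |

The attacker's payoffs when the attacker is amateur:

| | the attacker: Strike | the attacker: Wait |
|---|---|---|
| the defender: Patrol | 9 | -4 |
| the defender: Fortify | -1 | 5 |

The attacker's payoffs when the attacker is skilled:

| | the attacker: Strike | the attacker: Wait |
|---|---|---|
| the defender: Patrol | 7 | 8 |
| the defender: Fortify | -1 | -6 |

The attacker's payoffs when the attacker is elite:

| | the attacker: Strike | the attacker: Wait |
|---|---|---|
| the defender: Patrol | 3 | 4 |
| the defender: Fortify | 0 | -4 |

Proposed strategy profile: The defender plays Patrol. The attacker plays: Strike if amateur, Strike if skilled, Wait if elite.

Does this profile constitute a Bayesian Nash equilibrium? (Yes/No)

No

A profile is a BNE iff every type of every player is best-responding given beliefs about the other side.
The defender plays Patrol: E[Patrol] = 0.1·(9) + 0.1·(9) + 0.8·(2) = 3.4; E[Fortify] = -2. Best-responding. ✓
The attacker (capability amateur), facing Patrol: Strike gives 9, Wait gives -4. Proposed Strike is best. ✓
The attacker (capability skilled), facing Patrol: Strike gives 7, Wait gives 8. Proposed Strike is not best — profitable deviation exists. ✗
The attacker (capability elite), facing Patrol: Strike gives 3, Wait gives 4. Proposed Wait is best. ✓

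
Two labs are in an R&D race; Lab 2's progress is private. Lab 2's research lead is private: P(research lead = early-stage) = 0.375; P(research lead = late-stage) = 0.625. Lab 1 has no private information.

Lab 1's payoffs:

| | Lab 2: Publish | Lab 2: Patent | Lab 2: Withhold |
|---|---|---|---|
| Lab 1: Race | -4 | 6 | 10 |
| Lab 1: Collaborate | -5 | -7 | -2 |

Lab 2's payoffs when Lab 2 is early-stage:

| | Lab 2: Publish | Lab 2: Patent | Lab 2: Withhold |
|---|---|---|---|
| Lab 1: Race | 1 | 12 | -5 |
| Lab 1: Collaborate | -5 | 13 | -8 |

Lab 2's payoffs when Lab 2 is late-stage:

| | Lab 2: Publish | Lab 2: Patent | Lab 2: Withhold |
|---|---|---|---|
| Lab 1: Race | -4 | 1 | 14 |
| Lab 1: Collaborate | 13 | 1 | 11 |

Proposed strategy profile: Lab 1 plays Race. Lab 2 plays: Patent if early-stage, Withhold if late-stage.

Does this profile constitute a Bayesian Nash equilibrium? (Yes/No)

Lab 1 plays Race: E[Race] = 0.375·(6) + 0.625·(10) = 8.5; E[Collaborate] = -3.875. Best-responding. ✓
Lab 2 (research lead early-stage), facing Race: Publish gives 1, Patent gives 12, Withhold gives -5. Proposed Patent is best. ✓
Lab 2 (research lead late-stage), facing Race: Publish gives -4, Patent gives 1, Withhold gives 14. Proposed Withhold is best. ✓

Yes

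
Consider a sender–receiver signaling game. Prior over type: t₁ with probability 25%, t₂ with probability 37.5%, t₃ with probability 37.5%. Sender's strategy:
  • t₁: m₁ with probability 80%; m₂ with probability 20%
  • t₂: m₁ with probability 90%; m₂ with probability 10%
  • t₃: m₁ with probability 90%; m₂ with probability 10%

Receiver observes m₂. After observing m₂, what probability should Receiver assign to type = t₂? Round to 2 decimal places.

P(m₂) = 0.25·0.2 + 0.375·0.1 + 0.375·0.1 = 0.125
P(t₂ | m₂) = (0.375·0.1) / 0.125 = 0.0375 / 0.125 = 0.3

0.30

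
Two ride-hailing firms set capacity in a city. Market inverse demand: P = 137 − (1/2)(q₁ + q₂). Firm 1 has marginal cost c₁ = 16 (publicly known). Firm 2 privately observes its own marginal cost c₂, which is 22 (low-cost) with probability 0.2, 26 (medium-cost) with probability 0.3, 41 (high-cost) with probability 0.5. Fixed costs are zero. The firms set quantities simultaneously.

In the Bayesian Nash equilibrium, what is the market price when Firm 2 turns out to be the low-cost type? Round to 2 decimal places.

Type-c best response for Firm 2: q₂(c) = (137 − c) − q₁/2.
Firm 1 maximizes expected profit; its first-order condition is 137 − q₁ − (1/2)E[q₂] − 16 = 0.
Substituting E[q₂] and solving: E[c₂] = 32.7, so q₁ = (137 − 2·16 + 32.7)/(3/2) = 91.8.
q₂(low-cost) = 69.1, so P = 137 − (1/2)·(91.8 + 69.1) = 56.55.

56.55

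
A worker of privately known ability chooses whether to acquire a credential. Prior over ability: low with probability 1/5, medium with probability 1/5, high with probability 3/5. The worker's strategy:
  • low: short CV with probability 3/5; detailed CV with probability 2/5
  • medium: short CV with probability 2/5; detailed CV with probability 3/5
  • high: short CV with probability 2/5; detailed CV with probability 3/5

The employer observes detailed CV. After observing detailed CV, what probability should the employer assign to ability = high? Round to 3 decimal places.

0.643

P(detailed CV) = (1/5)·(2/5) + (1/5)·(3/5) + (3/5)·(3/5) = 14/25
P(high | detailed CV) = ((3/5)·(3/5)) / (14/25) = (9/25) / (14/25) = 9/14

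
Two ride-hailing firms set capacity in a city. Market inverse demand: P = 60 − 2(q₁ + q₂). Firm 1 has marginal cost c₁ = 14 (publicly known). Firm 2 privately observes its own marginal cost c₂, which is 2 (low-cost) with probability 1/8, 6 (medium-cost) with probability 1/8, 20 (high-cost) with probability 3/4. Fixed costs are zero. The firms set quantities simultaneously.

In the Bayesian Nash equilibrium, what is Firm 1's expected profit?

128

Type-c best response for Firm 2: q₂(c) = (60 − c)/4 − q₁/2.
Firm 1 maximizes expected profit; its first-order condition is 60 − 4q₁ − 2E[q₂] − 14 = 0.
Substituting E[q₂] and solving: E[c₂] = 16, so q₁ = (60 − 2·14 + 16)/6 = 8.
E[P] = 60 − 2·(q₁ + E[q₂]) = 30; Firm 1's expected profit = (E[P] − 14)·q₁ = (30 − 14)·8 = 128.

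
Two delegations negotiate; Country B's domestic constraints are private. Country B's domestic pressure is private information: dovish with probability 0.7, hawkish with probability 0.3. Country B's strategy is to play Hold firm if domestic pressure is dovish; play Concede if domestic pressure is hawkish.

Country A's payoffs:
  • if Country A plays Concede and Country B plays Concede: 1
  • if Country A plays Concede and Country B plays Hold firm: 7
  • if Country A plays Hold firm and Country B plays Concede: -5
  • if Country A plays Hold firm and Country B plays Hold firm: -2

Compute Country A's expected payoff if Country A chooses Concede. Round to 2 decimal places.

5.20

E[Concede] = 0.7·7 + 0.3·1 = 4.9 + 0.3 = 5.2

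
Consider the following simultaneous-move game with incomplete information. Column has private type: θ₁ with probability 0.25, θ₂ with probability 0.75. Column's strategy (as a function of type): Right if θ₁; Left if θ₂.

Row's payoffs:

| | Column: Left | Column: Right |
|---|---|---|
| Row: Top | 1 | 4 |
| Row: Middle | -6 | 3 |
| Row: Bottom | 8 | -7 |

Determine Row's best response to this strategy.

E[Top] = 0.25·(4) + 0.75·(1) = 1.75
E[Middle] = 0.25·(3) + 0.75·(-6) = -3.75
E[Bottom] = 0.25·(-7) + 0.75·(8) = 4.25
Best response: Bottom (4.25 is the largest).

Bottom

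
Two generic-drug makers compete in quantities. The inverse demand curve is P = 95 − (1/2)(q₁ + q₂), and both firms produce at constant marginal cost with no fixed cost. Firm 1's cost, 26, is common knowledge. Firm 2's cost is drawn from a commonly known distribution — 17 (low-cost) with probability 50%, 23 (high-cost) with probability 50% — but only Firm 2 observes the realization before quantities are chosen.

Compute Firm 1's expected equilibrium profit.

Firm 2 with cost c maximizes (95 − (1/2)(q₁+q₂) − c)·q₂, giving q₂(c) = (95 − c − (1/2)q₁).
E[c₂] = 0.5·17 + 0.5·23 = 20
Firm 1's FOC against E[q₂] yields q₁ = (95 − 2·26 + E[c₂])/(3/2) = (95 − 52 + 20)/(3/2) = 42.
E[P] = 95 − (1/2)·(q₁ + E[q₂]) = 47; Firm 1's expected profit = (E[P] − 26)·q₁ = (47 − 26)·42 = 882.

882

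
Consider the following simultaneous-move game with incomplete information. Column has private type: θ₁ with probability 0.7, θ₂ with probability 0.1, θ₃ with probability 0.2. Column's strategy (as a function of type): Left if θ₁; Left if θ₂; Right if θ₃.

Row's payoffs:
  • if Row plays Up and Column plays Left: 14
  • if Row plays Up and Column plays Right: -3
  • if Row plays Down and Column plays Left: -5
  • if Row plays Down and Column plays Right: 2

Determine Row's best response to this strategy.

Up

Compute Row's expected payoff for each action, taking the expectation over Column's type.
E[Up] = 0.7·(14) + 0.1·(14) + 0.2·(-3) = 10.6
E[Down] = 0.7·(-5) + 0.1·(-5) + 0.2·(2) = -3.6
Best response: Up (10.6 is the largest).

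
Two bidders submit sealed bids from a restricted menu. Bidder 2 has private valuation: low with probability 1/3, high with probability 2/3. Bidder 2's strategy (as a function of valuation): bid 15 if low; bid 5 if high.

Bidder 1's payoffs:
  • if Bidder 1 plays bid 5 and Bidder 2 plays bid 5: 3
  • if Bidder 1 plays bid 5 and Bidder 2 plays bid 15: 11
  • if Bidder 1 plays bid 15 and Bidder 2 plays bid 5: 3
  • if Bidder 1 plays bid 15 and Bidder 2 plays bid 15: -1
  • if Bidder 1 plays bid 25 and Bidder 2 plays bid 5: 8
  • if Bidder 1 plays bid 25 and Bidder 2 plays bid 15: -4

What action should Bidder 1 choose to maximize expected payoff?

bid 5

E[bid 5] = 1/3·(11) + 2/3·(3) = 17/3
E[bid 15] = 1/3·(-1) + 2/3·(3) = 5/3
E[bid 25] = 1/3·(-4) + 2/3·(8) = 4
Best response: bid 5 (17/3 is the largest).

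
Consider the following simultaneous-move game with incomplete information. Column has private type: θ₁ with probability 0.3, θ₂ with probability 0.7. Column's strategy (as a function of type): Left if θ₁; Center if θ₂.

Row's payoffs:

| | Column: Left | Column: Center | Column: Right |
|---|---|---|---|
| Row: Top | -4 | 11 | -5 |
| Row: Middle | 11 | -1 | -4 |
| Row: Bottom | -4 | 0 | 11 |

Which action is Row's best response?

E[Top] = 0.3·(-4) + 0.7·(11) = 6.5
E[Middle] = 0.3·(11) + 0.7·(-1) = 2.6
E[Bottom] = 0.3·(-4) + 0.7·(0) = -1.2
Best response: Top (6.5 is the largest).

Top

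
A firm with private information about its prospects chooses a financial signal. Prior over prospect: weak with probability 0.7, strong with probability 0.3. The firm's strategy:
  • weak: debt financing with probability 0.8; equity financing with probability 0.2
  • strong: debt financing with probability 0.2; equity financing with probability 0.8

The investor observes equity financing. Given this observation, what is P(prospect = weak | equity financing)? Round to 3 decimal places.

P(equity financing) = 0.7·0.2 + 0.3·0.8 = 0.38
P(weak | equity financing) = (0.7·0.2) / 0.38 = 0.14 / 0.38 = 0.368421

0.368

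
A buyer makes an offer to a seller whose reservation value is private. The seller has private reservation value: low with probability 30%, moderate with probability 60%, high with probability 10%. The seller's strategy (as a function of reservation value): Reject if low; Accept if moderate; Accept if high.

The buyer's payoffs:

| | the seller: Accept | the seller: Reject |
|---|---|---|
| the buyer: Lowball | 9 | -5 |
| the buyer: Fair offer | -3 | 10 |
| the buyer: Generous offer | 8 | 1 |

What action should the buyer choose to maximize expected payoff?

Generous offer

E[Lowball] = 0.3·(-5) + 0.6·(9) + 0.1·(9) = 4.8
E[Fair offer] = 0.3·(10) + 0.6·(-3) + 0.1·(-3) = 0.9
E[Generous offer] = 0.3·(1) + 0.6·(8) + 0.1·(8) = 5.9
Best response: Generous offer (5.9 is the largest).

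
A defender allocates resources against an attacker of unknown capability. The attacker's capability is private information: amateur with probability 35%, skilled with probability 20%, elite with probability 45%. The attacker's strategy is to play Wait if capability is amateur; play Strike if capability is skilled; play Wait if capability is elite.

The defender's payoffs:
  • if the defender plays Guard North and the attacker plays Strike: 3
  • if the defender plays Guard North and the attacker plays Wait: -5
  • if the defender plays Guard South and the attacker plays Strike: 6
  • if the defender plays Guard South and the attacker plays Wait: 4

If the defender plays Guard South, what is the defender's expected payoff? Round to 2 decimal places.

4.40

E[Guard South] = 0.35·4 + 0.2·6 + 0.45·4 = 1.4 + 1.2 + 1.8 = 4.4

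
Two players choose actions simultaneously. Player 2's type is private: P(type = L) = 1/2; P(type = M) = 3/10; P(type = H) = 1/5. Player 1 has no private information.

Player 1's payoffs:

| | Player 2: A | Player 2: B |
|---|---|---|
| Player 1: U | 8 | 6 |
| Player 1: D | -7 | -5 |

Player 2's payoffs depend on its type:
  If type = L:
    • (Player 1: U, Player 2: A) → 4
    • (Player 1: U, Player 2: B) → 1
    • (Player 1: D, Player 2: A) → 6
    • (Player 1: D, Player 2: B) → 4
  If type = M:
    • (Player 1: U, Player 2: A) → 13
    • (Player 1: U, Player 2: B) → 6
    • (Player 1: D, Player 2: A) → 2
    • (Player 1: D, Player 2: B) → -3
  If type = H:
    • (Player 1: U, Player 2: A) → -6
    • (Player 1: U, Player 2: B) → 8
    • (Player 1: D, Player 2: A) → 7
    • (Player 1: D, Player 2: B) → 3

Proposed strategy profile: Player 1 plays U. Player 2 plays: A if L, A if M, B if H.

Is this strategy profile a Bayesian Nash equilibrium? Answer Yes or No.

Player 1 plays U: E[U] = 1/2·(8) + 3/10·(8) + 1/5·(6) = 38/5; E[D] = -33/5. Best-responding. ✓
Player 2 (type L), facing U: A gives 4, B gives 1. Proposed A is best. ✓
Player 2 (type M), facing U: A gives 13, B gives 6. Proposed A is best. ✓
Player 2 (type H), facing U: A gives -6, B gives 8. Proposed B is best. ✓

Yes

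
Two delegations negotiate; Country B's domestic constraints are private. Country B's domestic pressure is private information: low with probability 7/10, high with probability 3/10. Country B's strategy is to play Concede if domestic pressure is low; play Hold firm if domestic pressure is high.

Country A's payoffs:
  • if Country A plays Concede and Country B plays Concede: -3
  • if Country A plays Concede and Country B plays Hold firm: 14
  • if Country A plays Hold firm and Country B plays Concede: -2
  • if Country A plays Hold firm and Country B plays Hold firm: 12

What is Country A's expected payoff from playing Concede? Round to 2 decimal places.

Take the expectation over Country B's domestic pressure, weighting each type's action by its prior probability.
E[Concede] = 7/10·(-3) + 3/10·14 = (-21/10) + 21/5 = 21/10

2.10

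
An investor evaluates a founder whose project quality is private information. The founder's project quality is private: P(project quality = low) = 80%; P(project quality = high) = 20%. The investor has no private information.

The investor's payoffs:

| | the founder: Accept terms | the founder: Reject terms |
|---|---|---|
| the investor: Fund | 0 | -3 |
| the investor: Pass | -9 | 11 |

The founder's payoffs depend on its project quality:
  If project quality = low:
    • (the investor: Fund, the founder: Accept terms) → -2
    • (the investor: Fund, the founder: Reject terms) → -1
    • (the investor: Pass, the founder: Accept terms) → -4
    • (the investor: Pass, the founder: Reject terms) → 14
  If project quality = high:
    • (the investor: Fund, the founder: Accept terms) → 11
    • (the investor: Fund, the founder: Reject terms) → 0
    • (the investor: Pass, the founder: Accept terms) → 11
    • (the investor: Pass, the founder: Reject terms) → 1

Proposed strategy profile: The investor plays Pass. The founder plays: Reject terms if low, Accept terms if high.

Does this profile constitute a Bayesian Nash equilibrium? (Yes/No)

Yes

The investor plays Pass: E[Pass] = 0.8·(11) + 0.2·(-9) = 7; E[Fund] = -2.4. Best-responding. ✓
The founder (project quality low), facing Pass: Accept terms gives -4, Reject terms gives 14. Proposed Reject terms is best. ✓
The founder (project quality high), facing Pass: Accept terms gives 11, Reject terms gives 1. Proposed Accept terms is best. ✓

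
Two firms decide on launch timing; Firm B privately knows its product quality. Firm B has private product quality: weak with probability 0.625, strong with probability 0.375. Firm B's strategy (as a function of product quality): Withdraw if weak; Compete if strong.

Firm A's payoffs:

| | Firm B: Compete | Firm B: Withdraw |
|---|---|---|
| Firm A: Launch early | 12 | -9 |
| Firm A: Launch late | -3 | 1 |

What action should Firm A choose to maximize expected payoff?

Launch late

E[Launch early] = 0.625·(-9) + 0.375·(12) = -1.125
E[Launch late] = 0.625·(1) + 0.375·(-3) = -0.5
Best response: Launch late (-0.5 is the largest).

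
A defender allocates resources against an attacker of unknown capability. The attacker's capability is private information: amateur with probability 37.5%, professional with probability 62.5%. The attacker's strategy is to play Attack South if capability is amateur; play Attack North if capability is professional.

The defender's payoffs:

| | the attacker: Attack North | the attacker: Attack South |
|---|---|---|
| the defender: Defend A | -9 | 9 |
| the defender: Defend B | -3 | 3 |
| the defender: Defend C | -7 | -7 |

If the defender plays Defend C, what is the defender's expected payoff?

-7

E[Defend C] = 0.375·(-7) + 0.625·(-7) = (-2.625) + (-4.375) = -7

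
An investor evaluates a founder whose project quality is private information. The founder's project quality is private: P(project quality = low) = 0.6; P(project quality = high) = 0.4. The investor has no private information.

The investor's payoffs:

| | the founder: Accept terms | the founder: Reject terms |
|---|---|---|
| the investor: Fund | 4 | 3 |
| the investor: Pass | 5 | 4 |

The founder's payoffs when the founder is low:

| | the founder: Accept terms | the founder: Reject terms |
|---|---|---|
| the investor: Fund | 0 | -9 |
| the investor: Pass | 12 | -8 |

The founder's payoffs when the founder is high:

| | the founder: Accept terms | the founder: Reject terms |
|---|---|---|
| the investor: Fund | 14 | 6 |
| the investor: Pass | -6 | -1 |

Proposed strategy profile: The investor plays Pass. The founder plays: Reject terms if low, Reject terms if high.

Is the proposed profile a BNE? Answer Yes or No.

The investor plays Pass: E[Pass] = 0.6·(4) + 0.4·(4) = 4; E[Fund] = 3. Best-responding. ✓
The founder (project quality low), facing Pass: Accept terms gives 12, Reject terms gives -8. Proposed Reject terms is not best — profitable deviation exists. ✗
The founder (project quality high), facing Pass: Accept terms gives -6, Reject terms gives -1. Proposed Reject terms is best. ✓

No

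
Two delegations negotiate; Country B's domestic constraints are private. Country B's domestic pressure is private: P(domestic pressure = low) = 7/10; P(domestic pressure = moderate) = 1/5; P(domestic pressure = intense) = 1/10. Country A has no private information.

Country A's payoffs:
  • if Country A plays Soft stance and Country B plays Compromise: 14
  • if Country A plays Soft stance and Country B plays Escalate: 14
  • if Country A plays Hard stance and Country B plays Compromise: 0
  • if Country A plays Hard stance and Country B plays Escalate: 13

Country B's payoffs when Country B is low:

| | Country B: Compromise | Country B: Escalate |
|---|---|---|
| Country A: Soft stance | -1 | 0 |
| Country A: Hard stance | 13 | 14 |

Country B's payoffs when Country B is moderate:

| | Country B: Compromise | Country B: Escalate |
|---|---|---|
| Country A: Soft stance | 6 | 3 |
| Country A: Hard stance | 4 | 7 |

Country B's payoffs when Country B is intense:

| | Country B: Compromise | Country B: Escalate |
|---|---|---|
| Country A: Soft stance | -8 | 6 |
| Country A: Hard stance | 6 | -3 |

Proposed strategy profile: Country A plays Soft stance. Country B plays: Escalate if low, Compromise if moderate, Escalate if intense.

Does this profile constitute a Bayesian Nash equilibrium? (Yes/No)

Yes

A profile is a BNE iff every type of every player is best-responding given beliefs about the other side.
Country A plays Soft stance: E[Soft stance] = 7/10·(14) + 1/5·(14) + 1/10·(14) = 14; E[Hard stance] = 52/5. Best-responding. ✓
Country B (domestic pressure low), facing Soft stance: Compromise gives -1, Escalate gives 0. Proposed Escalate is best. ✓
Country B (domestic pressure moderate), facing Soft stance: Compromise gives 6, Escalate gives 3. Proposed Compromise is best. ✓
Country B (domestic pressure intense), facing Soft stance: Compromise gives -8, Escalate gives 6. Proposed Escalate is best. ✓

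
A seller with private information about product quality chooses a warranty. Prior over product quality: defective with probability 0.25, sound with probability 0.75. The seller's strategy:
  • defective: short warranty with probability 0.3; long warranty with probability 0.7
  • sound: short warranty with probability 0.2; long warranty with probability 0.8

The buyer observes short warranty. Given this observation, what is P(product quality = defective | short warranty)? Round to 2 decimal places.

P(short warranty) = 0.25·0.3 + 0.75·0.2 = 0.225
P(defective | short warranty) = (0.25·0.3) / 0.225 = 0.075 / 0.225 = 0.333333

0.33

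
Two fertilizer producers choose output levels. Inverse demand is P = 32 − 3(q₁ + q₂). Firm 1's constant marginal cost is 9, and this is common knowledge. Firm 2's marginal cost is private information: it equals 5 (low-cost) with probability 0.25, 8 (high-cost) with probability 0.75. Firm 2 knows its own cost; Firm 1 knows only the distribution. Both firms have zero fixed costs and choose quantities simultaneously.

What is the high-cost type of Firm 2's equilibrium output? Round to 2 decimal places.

2.82

Type-c best response for Firm 2: q₂(c) = (32 − c)/6 − q₁/2.
Firm 1 maximizes expected profit; its first-order condition is 32 − 6q₁ − 3E[q₂] − 9 = 0.
Substituting E[q₂] and solving: E[c₂] = 7.25, so q₁ = (32 − 2·9 + 7.25)/9 = 2.36111.
q₂(high-cost) = (32 − 8 − 3·2.36111)/6 = 2.81944.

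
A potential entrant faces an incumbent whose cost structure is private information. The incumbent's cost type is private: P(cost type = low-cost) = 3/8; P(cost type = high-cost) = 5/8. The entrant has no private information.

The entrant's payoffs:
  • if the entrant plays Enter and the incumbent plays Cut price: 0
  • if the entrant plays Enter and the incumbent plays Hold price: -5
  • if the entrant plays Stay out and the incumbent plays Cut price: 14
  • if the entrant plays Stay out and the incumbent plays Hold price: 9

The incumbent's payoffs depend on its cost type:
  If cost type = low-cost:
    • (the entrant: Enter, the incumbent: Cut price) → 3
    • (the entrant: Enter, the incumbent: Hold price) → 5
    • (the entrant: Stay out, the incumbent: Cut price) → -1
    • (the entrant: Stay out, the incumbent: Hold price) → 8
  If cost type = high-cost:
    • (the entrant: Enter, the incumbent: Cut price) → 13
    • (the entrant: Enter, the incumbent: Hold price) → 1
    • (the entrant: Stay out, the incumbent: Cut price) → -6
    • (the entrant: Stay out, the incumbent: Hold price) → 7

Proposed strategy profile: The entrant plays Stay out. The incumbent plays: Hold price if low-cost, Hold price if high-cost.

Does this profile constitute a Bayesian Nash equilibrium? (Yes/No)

Yes

The entrant plays Stay out: E[Stay out] = 3/8·(9) + 5/8·(9) = 9; E[Enter] = -5. Best-responding. ✓
The incumbent (cost type low-cost), facing Stay out: Cut price gives -1, Hold price gives 8. Proposed Hold price is best. ✓
The incumbent (cost type high-cost), facing Stay out: Cut price gives -6, Hold price gives 7. Proposed Hold price is best. ✓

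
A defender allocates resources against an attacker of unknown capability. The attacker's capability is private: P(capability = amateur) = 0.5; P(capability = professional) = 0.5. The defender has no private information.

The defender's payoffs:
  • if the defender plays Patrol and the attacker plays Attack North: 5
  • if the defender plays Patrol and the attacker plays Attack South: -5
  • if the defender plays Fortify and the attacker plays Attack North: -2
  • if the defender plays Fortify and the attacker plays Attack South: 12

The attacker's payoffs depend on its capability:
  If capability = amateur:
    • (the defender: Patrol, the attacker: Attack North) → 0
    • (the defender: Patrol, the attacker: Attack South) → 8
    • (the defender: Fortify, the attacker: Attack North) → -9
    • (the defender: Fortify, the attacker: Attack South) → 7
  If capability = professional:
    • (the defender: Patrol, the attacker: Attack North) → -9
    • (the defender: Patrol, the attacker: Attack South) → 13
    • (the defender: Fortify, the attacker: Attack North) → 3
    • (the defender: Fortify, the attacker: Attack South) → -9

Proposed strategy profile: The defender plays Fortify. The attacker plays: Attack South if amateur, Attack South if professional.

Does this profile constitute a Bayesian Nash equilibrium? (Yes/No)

A profile is a BNE iff every type of every player is best-responding given beliefs about the other side.
The defender plays Fortify: E[Fortify] = 0.5·(12) + 0.5·(12) = 12; E[Patrol] = -5. Best-responding. ✓
The attacker (capability amateur), facing Fortify: Attack North gives -9, Attack South gives 7. Proposed Attack South is best. ✓
The attacker (capability professional), facing Fortify: Attack North gives 3, Attack South gives -9. Proposed Attack South is not best — profitable deviation exists. ✗

No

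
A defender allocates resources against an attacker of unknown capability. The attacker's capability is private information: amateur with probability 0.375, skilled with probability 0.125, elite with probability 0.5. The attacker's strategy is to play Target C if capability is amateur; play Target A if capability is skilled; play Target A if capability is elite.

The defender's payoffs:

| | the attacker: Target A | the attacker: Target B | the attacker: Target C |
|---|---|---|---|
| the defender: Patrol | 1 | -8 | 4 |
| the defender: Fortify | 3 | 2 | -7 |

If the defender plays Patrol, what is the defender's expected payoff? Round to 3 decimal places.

2.125

E[Patrol] = 0.375·4 + 0.125·1 + 0.5·1 = 1.5 + 0.125 + 0.5 = 2.125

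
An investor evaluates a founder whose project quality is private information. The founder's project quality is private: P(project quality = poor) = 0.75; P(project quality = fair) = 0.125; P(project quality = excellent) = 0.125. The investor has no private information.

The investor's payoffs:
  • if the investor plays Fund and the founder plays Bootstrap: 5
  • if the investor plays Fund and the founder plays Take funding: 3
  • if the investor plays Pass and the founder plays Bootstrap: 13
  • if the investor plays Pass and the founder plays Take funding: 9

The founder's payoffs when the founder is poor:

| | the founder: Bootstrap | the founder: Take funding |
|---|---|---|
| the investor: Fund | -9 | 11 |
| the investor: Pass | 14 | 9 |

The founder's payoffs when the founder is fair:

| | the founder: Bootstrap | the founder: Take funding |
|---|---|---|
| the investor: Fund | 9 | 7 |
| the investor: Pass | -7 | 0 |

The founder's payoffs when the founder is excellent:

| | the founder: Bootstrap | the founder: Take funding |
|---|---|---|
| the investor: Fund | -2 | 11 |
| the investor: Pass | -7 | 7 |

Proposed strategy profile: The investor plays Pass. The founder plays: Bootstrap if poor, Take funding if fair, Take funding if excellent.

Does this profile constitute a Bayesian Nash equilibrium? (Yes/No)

Yes

A profile is a BNE iff every type of every player is best-responding given beliefs about the other side.
The investor plays Pass: E[Pass] = 0.75·(13) + 0.125·(9) + 0.125·(9) = 12; E[Fund] = 4.5. Best-responding. ✓
The founder (project quality poor), facing Pass: Bootstrap gives 14, Take funding gives 9. Proposed Bootstrap is best. ✓
The founder (project quality fair), facing Pass: Bootstrap gives -7, Take funding gives 0. Proposed Take funding is best. ✓
The founder (project quality excellent), facing Pass: Bootstrap gives -7, Take funding gives 7. Proposed Take funding is best. ✓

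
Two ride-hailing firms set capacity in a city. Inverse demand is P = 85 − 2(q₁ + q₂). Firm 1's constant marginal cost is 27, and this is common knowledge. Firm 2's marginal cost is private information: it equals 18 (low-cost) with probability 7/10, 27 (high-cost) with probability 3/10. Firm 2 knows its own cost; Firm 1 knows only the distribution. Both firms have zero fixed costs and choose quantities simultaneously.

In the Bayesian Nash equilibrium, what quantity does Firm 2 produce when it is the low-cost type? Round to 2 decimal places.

Firm 2 with cost c maximizes (85 − 2(q₁+q₂) − c)·q₂, giving q₂(c) = (85 − c − 2q₁)/4.
E[c₂] = 7/10·18 + 3/10·27 = 20.7
Firm 1's FOC against E[q₂] yields q₁ = (85 − 2·27 + E[c₂])/6 = (85 − 54 + 20.7)/6 = 8.61667.
q₂(low-cost) = (85 − 18 − 2·8.61667)/4 = 12.4417.

12.44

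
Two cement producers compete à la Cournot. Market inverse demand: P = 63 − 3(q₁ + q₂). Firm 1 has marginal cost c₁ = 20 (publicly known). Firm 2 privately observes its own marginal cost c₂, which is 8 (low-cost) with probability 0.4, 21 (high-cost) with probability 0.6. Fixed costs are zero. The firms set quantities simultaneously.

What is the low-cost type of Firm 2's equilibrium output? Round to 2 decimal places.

7.01

Type-c best response for Firm 2: q₂(c) = (63 − c)/6 − q₁/2.
Firm 1 maximizes expected profit; its first-order condition is 63 − 6q₁ − 3E[q₂] − 20 = 0.
Substituting E[q₂] and solving: E[c₂] = 15.8, so q₁ = (63 − 2·20 + 15.8)/9 = 4.31111.
q₂(low-cost) = (63 − 8 − 3·4.31111)/6 = 7.01111.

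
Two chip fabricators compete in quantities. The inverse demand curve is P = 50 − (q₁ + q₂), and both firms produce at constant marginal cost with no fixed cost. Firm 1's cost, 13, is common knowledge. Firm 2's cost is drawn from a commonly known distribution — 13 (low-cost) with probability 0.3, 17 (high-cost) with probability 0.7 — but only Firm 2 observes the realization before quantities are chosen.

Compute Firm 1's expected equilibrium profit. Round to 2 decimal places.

176.00

Each type of Firm 2 best-responds to q₁; Firm 1 best-responds to the expected q₂ over Firm 2's types.
Firm 2 with cost c maximizes (50 − (q₁+q₂) − c)·q₂, giving q₂(c) = (50 − c − q₁)/2.
E[c₂] = 0.3·13 + 0.7·17 = 15.8
Firm 1's FOC against E[q₂] yields q₁ = (50 − 2·13 + E[c₂])/3 = (50 − 26 + 15.8)/3 = 13.2667.
E[P] = 50 − (q₁ + E[q₂]) = 26.2667; Firm 1's expected profit = (E[P] − 13)·q₁ = (26.2667 − 13)·13.2667 = 176.004.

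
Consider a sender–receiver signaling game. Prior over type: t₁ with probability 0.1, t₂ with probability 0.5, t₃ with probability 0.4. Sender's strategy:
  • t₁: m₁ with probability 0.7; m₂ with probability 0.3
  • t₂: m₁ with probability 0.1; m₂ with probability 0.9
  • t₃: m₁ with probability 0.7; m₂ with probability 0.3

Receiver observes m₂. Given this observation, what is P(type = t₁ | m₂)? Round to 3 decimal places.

0.050

P(m₂) = 0.1·0.3 + 0.5·0.9 + 0.4·0.3 = 0.6
P(t₁ | m₂) = (0.1·0.3) / 0.6 = 0.03 / 0.6 = 0.05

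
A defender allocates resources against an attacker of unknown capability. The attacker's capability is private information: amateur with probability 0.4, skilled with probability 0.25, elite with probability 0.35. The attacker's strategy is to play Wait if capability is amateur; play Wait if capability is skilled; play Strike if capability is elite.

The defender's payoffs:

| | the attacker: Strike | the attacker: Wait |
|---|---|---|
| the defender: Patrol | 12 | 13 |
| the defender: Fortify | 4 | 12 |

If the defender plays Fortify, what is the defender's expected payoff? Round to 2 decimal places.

Take the expectation over the attacker's capability, weighting each type's action by its prior probability.
E[Fortify] = 0.4·12 + 0.25·12 + 0.35·4 = 4.8 + 3 + 1.4 = 9.2

9.20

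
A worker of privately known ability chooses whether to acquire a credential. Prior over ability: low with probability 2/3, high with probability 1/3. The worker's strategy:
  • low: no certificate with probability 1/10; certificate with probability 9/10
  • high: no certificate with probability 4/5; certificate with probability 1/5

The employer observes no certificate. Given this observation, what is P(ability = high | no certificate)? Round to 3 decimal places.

0.800

Apply Bayes' rule using the sender's strategy as the likelihood.
P(no certificate) = (2/3)·(1/10) + (1/3)·(4/5) = 1/3
P(high | no certificate) = ((1/3)·(4/5)) / (1/3) = (4/15) / (1/3) = 4/5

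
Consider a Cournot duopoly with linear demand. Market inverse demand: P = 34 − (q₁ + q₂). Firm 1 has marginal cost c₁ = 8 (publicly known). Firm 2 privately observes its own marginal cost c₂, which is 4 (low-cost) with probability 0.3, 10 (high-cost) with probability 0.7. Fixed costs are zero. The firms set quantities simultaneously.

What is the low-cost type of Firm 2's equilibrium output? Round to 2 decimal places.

10.63

Type-c best response for Firm 2: q₂(c) = (34 − c)/2 − q₁/2.
Firm 1 maximizes expected profit; its first-order condition is 34 − 2q₁ − E[q₂] − 8 = 0.
Substituting E[q₂] and solving: E[c₂] = 8.2, so q₁ = (34 − 2·8 + 8.2)/3 = 8.73333.
q₂(low-cost) = (34 − 4 − 8.73333)/2 = 10.6333.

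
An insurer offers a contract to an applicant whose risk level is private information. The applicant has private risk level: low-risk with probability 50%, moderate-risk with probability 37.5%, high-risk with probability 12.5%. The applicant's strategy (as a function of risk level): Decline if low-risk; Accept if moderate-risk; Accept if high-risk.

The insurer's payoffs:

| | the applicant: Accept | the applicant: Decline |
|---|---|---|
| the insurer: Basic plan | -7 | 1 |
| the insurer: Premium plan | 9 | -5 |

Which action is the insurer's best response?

Premium plan

E[Basic plan] = 0.5·(1) + 0.375·(-7) + 0.125·(-7) = -3
E[Premium plan] = 0.5·(-5) + 0.375·(9) + 0.125·(9) = 2
Best response: Premium plan (2 is the largest).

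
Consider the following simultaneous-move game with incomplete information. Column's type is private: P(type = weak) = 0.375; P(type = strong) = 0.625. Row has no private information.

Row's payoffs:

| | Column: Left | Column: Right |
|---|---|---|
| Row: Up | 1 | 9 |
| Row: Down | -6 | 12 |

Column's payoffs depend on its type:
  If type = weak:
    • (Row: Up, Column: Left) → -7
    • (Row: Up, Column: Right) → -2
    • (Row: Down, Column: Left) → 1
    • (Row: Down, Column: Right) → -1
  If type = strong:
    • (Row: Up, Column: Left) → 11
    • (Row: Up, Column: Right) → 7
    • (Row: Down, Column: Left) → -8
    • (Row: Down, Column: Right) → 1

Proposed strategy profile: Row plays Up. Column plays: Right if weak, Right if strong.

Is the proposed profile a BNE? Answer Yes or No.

A profile is a BNE iff every type of every player is best-responding given beliefs about the other side.
Row plays Up: E[Up] = 0.375·(9) + 0.625·(9) = 9; E[Down] = 12. Not best-responding. ✗
Column (type weak), facing Up: Left gives -7, Right gives -2. Proposed Right is best. ✓
Column (type strong), facing Up: Left gives 11, Right gives 7. Proposed Right is not best — profitable deviation exists. ✗

No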